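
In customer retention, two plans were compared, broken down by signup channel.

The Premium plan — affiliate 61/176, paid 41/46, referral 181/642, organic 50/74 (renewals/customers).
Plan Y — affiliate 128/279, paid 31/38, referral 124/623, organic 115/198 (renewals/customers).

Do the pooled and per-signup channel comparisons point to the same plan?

No

Affiliate: the Premium plan 61/176 = 34.7%, Plan Y 128/279 = 45.9% → Plan Y
Paid: the Premium plan 41/46 = 89.1%, Plan Y 31/38 = 81.6% → the Premium plan
Referral: the Premium plan 181/642 = 28.2%, Plan Y 124/623 = 19.9% → the Premium plan
Organic: the Premium plan 50/74 = 67.6%, Plan Y 115/198 = 58.1% → the Premium plan
Overall: the Premium plan 333/938 = 35.5%, Plan Y 398/1138 = 35.0% → the Premium plan
Neither sweeps: the Premium plan wins 3 of 4 groups, Plan Y wins 1. The Premium plan wins overall but not every group — no Simpson reversal.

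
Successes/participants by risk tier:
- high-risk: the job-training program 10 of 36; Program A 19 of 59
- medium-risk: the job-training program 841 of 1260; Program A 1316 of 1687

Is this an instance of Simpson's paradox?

No

High-risk: the job-training program 10/36 = 27.8%, Program A 19/59 = 32.2% → Program A
Medium-risk: the job-training program 841/1260 = 66.7%, Program A 1316/1687 = 78.0% → Program A
Overall: the job-training program 851/1296 = 65.7%, Program A 1335/1746 = 76.5% → Program A
Program A wins overall and in every risk group — no reversal.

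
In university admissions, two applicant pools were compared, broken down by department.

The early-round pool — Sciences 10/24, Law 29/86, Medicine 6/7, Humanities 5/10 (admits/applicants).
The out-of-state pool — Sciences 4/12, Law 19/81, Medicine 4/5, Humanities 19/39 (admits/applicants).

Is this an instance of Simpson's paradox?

Sciences: the early-round pool 10/24 = 41.7%, the out-of-state pool 4/12 = 33.3% → the early-round pool
Law: the early-round pool 29/86 = 33.7%, the out-of-state pool 19/81 = 23.5% → the early-round pool
Medicine: the early-round pool 6/7 = 85.7%, the out-of-state pool 4/5 = 80.0% → the early-round pool
Humanities: the early-round pool 5/10 = 50.0%, the out-of-state pool 19/39 = 48.7% → the early-round pool
Overall: the early-round pool 50/127 = 39.4%, the out-of-state pool 46/137 = 33.6% → the early-round pool
The early-round pool wins overall and in every department group — no reversal.

No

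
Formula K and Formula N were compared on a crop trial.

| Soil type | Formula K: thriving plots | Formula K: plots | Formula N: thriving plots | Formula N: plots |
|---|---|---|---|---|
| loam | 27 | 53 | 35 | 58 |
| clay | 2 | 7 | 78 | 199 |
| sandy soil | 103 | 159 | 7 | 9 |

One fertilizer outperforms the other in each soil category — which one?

Formula N

Loam: Formula K 27/53 = 50.9%, Formula N 35/58 = 60.3% → Formula N
Clay: Formula K 2/7 = 28.6%, Formula N 78/199 = 39.2% → Formula N
Sandy soil: Formula K 103/159 = 64.8%, Formula N 7/9 = 77.8% → Formula N
Formula N has the higher rate in all 3 groups.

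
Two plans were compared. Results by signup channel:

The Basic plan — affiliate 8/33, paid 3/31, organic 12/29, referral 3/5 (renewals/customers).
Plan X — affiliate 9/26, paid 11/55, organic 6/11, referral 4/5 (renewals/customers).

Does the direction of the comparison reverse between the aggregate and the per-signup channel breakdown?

Affiliate: the Basic plan 8/33 = 24.2%, Plan X 9/26 = 34.6% → Plan X
Paid: the Basic plan 3/31 = 9.7%, Plan X 11/55 = 20.0% → Plan X
Organic: the Basic plan 12/29 = 41.4%, Plan X 6/11 = 54.5% → Plan X
Referral: the Basic plan 3/5 = 60.0%, Plan X 4/5 = 80.0% → Plan X
Overall: the Basic plan 26/98 = 26.5%, Plan X 30/97 = 30.9% → Plan X
Plan X wins overall and in every signup group — no reversal.

No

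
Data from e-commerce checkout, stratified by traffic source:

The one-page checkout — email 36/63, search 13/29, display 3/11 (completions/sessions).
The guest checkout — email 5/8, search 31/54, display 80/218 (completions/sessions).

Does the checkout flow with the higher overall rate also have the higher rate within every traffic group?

No

Email: the one-page checkout 36/63 = 57.1%, the guest checkout 5/8 = 62.5% → the guest checkout
Search: the one-page checkout 13/29 = 44.8%, the guest checkout 31/54 = 57.4% → the guest checkout
Display: the one-page checkout 3/11 = 27.3%, the guest checkout 80/218 = 36.7% → the guest checkout
Overall: the one-page checkout 52/103 = 50.5%, the guest checkout 116/280 = 41.4% → the one-page checkout
The guest checkout wins each traffic group but the one-page checkout wins overall — the comparison reverses. The guest checkout's sessions skew toward display, which has a lower base rate.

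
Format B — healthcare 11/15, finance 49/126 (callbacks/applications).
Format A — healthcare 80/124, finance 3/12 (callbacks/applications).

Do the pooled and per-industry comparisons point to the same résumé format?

No

Healthcare: Format B 11/15 = 73.3%, Format A 80/124 = 64.5% → Format B
Finance: Format B 49/126 = 38.9%, Format A 3/12 = 25.0% → Format B
Overall: Format B 60/141 = 42.6%, Format A 83/136 = 61.0% → Format A
Format B wins each industry group but Format A wins overall — the comparison reverses. Format B's applications skew toward finance, which has a lower base rate.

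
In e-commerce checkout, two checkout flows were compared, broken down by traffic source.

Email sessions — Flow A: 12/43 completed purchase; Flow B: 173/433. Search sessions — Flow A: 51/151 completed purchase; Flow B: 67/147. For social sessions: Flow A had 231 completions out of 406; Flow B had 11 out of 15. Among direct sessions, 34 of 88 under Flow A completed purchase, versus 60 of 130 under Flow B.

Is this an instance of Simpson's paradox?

Email: Flow A 12/43 = 27.9%, Flow B 173/433 = 40.0% → Flow B
Search: Flow A 51/151 = 33.8%, Flow B 67/147 = 45.6% → Flow B
Social: Flow A 231/406 = 56.9%, Flow B 11/15 = 73.3% → Flow B
Direct: Flow A 34/88 = 38.6%, Flow B 60/130 = 46.2% → Flow B
Overall: Flow A 328/688 = 47.7%, Flow B 311/725 = 42.9% → Flow A
Flow B wins each traffic group but Flow A wins overall — the comparison reverses. Flow B's sessions skew toward email, which has a lower base rate.

Yes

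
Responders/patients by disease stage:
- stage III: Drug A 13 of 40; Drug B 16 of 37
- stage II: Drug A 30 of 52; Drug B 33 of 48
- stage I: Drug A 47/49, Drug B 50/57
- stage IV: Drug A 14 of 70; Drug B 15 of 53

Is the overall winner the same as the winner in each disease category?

No

Stage III: Drug A 13/40 = 32.5%, Drug B 16/37 = 43.2% → Drug B
Stage II: Drug A 30/52 = 57.7%, Drug B 33/48 = 68.8% → Drug B
Stage I: Drug A 47/49 = 95.9%, Drug B 50/57 = 87.7% → Drug A
Stage IV: Drug A 14/70 = 20.0%, Drug B 15/53 = 28.3% → Drug B
Overall: Drug A 104/211 = 49.3%, Drug B 114/195 = 58.5% → Drug B
Neither sweeps: Drug A wins 1 of 4 groups, Drug B wins 3. Drug B wins overall but not every group — no Simpson reversal.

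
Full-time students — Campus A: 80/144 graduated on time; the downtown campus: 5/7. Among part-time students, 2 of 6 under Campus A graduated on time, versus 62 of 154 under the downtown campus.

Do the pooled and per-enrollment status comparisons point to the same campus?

Full-time: Campus A 80/144 = 55.6%, the downtown campus 5/7 = 71.4% → the downtown campus
Part-time: Campus A 2/6 = 33.3%, the downtown campus 62/154 = 40.3% → the downtown campus
Overall: Campus A 82/150 = 54.7%, the downtown campus 67/161 = 41.6% → Campus A
The downtown campus wins each enrollment group but Campus A wins overall — the comparison reverses. The downtown campus's students skew toward part-time, which has a lower base rate.

No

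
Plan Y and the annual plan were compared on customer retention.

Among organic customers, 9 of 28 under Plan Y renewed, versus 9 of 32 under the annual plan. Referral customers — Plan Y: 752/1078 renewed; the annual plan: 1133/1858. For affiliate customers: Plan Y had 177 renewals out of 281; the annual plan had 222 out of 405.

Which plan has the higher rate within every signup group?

Plan Y

Organic: Plan Y 9/28 = 32.1%, the annual plan 9/32 = 28.1% → Plan Y
Referral: Plan Y 752/1078 = 69.8%, the annual plan 1133/1858 = 61.0% → Plan Y
Affiliate: Plan Y 177/281 = 63.0%, the annual plan 222/405 = 54.8% → Plan Y
Plan Y has the higher rate in all 3 groups.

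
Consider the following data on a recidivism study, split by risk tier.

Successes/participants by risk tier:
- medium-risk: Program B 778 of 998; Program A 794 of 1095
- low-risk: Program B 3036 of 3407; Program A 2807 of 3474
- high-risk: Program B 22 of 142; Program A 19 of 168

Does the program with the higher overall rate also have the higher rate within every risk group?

Medium-risk: Program B 778/998 = 78.0%, Program A 794/1095 = 72.5% → Program B
Low-risk: Program B 3036/3407 = 89.1%, Program A 2807/3474 = 80.8% → Program B
High-risk: Program B 22/142 = 15.5%, Program A 19/168 = 11.3% → Program B
Overall: Program B 3836/4547 = 84.4%, Program A 3620/4737 = 76.4% → Program B
Program B wins overall and in every risk group — no reversal.

Yes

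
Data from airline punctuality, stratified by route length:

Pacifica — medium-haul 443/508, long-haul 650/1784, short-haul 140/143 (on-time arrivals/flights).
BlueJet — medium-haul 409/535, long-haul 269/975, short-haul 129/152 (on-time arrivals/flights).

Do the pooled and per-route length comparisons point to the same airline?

Medium-haul: Pacifica 443/508 = 87.2%, BlueJet 409/535 = 76.4% → Pacifica
Long-haul: Pacifica 650/1784 = 36.4%, BlueJet 269/975 = 27.6% → Pacifica
Short-haul: Pacifica 140/143 = 97.9%, BlueJet 129/152 = 84.9% → Pacifica
Overall: Pacifica 1233/2435 = 50.6%, BlueJet 807/1662 = 48.6% → Pacifica
Pacifica wins overall and in every route group — no reversal.

Yes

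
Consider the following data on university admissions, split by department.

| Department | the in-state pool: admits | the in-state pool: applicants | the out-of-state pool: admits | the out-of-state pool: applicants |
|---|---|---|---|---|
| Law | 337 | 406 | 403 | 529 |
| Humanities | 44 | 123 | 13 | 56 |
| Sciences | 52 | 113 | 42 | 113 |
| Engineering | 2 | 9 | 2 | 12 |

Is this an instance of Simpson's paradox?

No

Law: the in-state pool 337/406 = 83.0%, the out-of-state pool 403/529 = 76.2% → the in-state pool
Humanities: the in-state pool 44/123 = 35.8%, the out-of-state pool 13/56 = 23.2% → the in-state pool
Sciences: the in-state pool 52/113 = 46.0%, the out-of-state pool 42/113 = 37.2% → the in-state pool
Engineering: the in-state pool 2/9 = 22.2%, the out-of-state pool 2/12 = 16.7% → the in-state pool
Overall: the in-state pool 435/651 = 66.8%, the out-of-state pool 460/710 = 64.8% → the in-state pool
The in-state pool wins overall and in every department group — no reversal.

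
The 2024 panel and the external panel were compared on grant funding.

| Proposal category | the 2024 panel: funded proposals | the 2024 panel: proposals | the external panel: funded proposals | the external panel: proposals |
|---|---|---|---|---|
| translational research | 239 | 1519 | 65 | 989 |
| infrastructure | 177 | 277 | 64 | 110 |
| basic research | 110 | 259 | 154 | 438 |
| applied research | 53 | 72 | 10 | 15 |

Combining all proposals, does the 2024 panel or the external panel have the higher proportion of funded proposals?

Translational research: the 2024 panel 239/1519 = 15.7%, the external panel 65/989 = 6.6% → the 2024 panel
Infrastructure: the 2024 panel 177/277 = 63.9%, the external panel 64/110 = 58.2% → the 2024 panel
Basic research: the 2024 panel 110/259 = 42.5%, the external panel 154/438 = 35.2% → the 2024 panel
Applied research: the 2024 panel 53/72 = 73.6%, the external panel 10/15 = 66.7% → the 2024 panel
Overall: the 2024 panel 579/2127 = 27.2%, the external panel 293/1552 = 18.9% → the 2024 panel

the 2024 panel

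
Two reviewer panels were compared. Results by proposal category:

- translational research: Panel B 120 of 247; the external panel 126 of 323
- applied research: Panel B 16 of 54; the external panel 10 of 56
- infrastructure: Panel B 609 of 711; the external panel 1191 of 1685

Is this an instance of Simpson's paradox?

No

Translational research: Panel B 120/247 = 48.6%, the external panel 126/323 = 39.0% → Panel B
Applied research: Panel B 16/54 = 29.6%, the external panel 10/56 = 17.9% → Panel B
Infrastructure: Panel B 609/711 = 85.7%, the external panel 1191/1685 = 70.7% → Panel B
Overall: Panel B 745/1012 = 73.6%, the external panel 1327/2064 = 64.3% → Panel B
Panel B wins overall and in every proposal group — no reversal.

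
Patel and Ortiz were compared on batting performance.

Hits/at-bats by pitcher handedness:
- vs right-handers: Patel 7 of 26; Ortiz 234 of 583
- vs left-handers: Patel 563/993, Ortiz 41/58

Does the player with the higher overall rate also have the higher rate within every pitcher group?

Vs right-handers: Patel 7/26 = 26.9%, Ortiz 234/583 = 40.1% → Ortiz
Vs left-handers: Patel 563/993 = 56.7%, Ortiz 41/58 = 70.7% → Ortiz
Overall: Patel 570/1019 = 55.9%, Ortiz 275/641 = 42.9% → Patel
Ortiz wins each pitcher group but Patel wins overall — the comparison reverses. Ortiz's at-bats skew toward vs right-handers, which has a lower base rate.

No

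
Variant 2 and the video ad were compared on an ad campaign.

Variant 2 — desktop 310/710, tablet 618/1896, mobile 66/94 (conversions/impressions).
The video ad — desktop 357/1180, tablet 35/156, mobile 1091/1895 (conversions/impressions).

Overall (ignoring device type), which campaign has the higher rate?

the video ad

Desktop: Variant 2 310/710 = 43.7%, the video ad 357/1180 = 30.3% → Variant 2
Tablet: Variant 2 618/1896 = 32.6%, the video ad 35/156 = 22.4% → Variant 2
Mobile: Variant 2 66/94 = 70.2%, the video ad 1091/1895 = 57.6% → Variant 2
Overall: Variant 2 994/2700 = 36.8%, the video ad 1483/3231 = 45.9% → the video ad
(Variant 2 wins every device group but the video ad wins overall — Variant 2's impressions skew toward the low-rate tablet group.)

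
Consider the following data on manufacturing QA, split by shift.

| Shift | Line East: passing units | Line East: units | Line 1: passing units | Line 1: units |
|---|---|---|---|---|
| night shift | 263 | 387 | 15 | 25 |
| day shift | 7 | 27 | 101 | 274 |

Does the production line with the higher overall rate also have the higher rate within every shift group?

No

Night shift: Line East 263/387 = 68.0%, Line 1 15/25 = 60.0% → Line East
Day shift: Line East 7/27 = 25.9%, Line 1 101/274 = 36.9% → Line 1
Overall: Line East 270/414 = 65.2%, Line 1 116/299 = 38.8% → Line East
Neither sweeps: Line East wins 1 of 2 groups, Line 1 wins 1. Line East wins overall but not every group — no Simpson reversal.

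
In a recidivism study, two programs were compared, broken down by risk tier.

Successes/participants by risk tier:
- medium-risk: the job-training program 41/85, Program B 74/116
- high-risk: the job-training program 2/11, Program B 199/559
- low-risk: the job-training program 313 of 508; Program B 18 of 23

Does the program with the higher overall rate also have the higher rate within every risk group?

Medium-risk: the job-training program 41/85 = 48.2%, Program B 74/116 = 63.8% → Program B
High-risk: the job-training program 2/11 = 18.2%, Program B 199/559 = 35.6% → Program B
Low-risk: the job-training program 313/508 = 61.6%, Program B 18/23 = 78.3% → Program B
Overall: the job-training program 356/604 = 58.9%, Program B 291/698 = 41.7% → the job-training program
Program B wins each risk group but the job-training program wins overall — the comparison reverses. Program B's participants skew toward high-risk, which has a lower base rate.

No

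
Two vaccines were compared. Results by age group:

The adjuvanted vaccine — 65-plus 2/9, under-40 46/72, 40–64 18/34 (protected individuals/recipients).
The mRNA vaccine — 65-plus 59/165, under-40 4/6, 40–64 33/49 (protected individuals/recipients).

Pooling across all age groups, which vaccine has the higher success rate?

65-plus: the adjuvanted vaccine 2/9 = 22.2%, the mRNA vaccine 59/165 = 35.8% → the mRNA vaccine
Under-40: the adjuvanted vaccine 46/72 = 63.9%, the mRNA vaccine 4/6 = 66.7% → the mRNA vaccine
40–64: the adjuvanted vaccine 18/34 = 52.9%, the mRNA vaccine 33/49 = 67.3% → the mRNA vaccine
Overall: the adjuvanted vaccine 66/115 = 57.4%, the mRNA vaccine 96/220 = 43.6% → the adjuvanted vaccine
(The mRNA vaccine wins every age group but the adjuvanted vaccine wins overall — the mRNA vaccine's recipients skew toward the low-rate 65-plus group.)

the adjuvanted vaccine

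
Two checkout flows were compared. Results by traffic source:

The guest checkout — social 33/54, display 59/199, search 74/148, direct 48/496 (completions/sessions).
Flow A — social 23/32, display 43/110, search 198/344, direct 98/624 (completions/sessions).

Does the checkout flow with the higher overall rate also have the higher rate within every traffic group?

Yes

Social: the guest checkout 33/54 = 61.1%, Flow A 23/32 = 71.9% → Flow A
Display: the guest checkout 59/199 = 29.6%, Flow A 43/110 = 39.1% → Flow A
Search: the guest checkout 74/148 = 50.0%, Flow A 198/344 = 57.6% → Flow A
Direct: the guest checkout 48/496 = 9.7%, Flow A 98/624 = 15.7% → Flow A
Overall: the guest checkout 214/897 = 23.9%, Flow A 362/1110 = 32.6% → Flow A
Flow A wins overall and in every traffic group — no reversal.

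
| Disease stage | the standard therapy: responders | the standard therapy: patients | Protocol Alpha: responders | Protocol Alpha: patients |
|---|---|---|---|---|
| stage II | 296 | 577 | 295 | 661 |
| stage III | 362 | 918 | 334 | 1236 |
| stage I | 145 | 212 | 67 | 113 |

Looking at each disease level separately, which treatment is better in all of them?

Stage II: the standard therapy 296/577 = 51.3%, Protocol Alpha 295/661 = 44.6% → the standard therapy
Stage III: the standard therapy 362/918 = 39.4%, Protocol Alpha 334/1236 = 27.0% → the standard therapy
Stage I: the standard therapy 145/212 = 68.4%, Protocol Alpha 67/113 = 59.3% → the standard therapy
The standard therapy has the higher rate in all 3 groups.

the standard therapy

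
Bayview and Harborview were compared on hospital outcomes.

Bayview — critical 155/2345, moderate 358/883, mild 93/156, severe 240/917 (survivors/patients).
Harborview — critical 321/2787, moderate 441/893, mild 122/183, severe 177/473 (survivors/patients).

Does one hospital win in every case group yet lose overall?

Critical: Bayview 155/2345 = 6.6%, Harborview 321/2787 = 11.5% → Harborview
Moderate: Bayview 358/883 = 40.5%, Harborview 441/893 = 49.4% → Harborview
Mild: Bayview 93/156 = 59.6%, Harborview 122/183 = 66.7% → Harborview
Severe: Bayview 240/917 = 26.2%, Harborview 177/473 = 37.4% → Harborview
Overall: Bayview 846/4301 = 19.7%, Harborview 1061/4336 = 24.5% → Harborview
Harborview wins overall and in every case group — no reversal.

No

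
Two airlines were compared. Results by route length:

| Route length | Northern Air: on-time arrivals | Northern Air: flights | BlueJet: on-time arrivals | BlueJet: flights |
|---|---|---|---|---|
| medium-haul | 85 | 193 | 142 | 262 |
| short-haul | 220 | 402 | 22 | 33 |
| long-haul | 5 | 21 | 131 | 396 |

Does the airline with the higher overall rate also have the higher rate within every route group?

Medium-haul: Northern Air 85/193 = 44.0%, BlueJet 142/262 = 54.2% → BlueJet
Short-haul: Northern Air 220/402 = 54.7%, BlueJet 22/33 = 66.7% → BlueJet
Long-haul: Northern Air 5/21 = 23.8%, BlueJet 131/396 = 33.1% → BlueJet
Overall: Northern Air 310/616 = 50.3%, BlueJet 295/691 = 42.7% → Northern Air
BlueJet wins each route group but Northern Air wins overall — the comparison reverses. BlueJet's flights skew toward long-haul, which has a lower base rate.

No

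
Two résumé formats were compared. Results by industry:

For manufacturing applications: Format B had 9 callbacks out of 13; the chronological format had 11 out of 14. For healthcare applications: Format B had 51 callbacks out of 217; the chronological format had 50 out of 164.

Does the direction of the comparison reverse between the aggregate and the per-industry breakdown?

Manufacturing: Format B 9/13 = 69.2%, the chronological format 11/14 = 78.6% → the chronological format
Healthcare: Format B 51/217 = 23.5%, the chronological format 50/164 = 30.5% → the chronological format
Overall: Format B 60/230 = 26.1%, the chronological format 61/178 = 34.3% → the chronological format
The chronological format wins overall and in every industry group — no reversal.

No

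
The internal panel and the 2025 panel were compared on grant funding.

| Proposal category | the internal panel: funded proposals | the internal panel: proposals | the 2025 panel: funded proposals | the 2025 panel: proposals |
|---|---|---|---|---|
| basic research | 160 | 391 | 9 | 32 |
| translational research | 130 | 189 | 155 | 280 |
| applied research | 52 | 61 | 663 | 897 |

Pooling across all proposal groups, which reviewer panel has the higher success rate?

Basic research: the internal panel 160/391 = 40.9%, the 2025 panel 9/32 = 28.1% → the internal panel
Translational research: the internal panel 130/189 = 68.8%, the 2025 panel 155/280 = 55.4% → the internal panel
Applied research: the internal panel 52/61 = 85.2%, the 2025 panel 663/897 = 73.9% → the internal panel
Overall: the internal panel 342/641 = 53.4%, the 2025 panel 827/1209 = 68.4% → the 2025 panel
(The internal panel wins every proposal group but the 2025 panel wins overall — the internal panel's proposals skew toward the low-rate basic research group.)

the 2025 panel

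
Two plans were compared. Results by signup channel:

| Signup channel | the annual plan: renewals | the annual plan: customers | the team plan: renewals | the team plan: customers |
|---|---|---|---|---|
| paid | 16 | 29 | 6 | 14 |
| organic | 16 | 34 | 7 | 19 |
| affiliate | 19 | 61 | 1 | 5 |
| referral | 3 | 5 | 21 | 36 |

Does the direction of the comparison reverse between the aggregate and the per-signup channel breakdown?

Yes

Paid: the annual plan 16/29 = 55.2%, the team plan 6/14 = 42.9% → the annual plan
Organic: the annual plan 16/34 = 47.1%, the team plan 7/19 = 36.8% → the annual plan
Affiliate: the annual plan 19/61 = 31.1%, the team plan 1/5 = 20.0% → the annual plan
Referral: the annual plan 3/5 = 60.0%, the team plan 21/36 = 58.3% → the annual plan
Overall: the annual plan 54/129 = 41.9%, the team plan 35/74 = 47.3% → the team plan
The annual plan wins each signup group but the team plan wins overall — the comparison reverses. The annual plan's customers skew toward affiliate, which has a lower base rate.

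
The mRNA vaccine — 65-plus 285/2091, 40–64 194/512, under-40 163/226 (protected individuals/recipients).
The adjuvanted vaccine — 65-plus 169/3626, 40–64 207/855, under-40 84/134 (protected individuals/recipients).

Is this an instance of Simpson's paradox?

65-plus: the mRNA vaccine 285/2091 = 13.6%, the adjuvanted vaccine 169/3626 = 4.7% → the mRNA vaccine
40–64: the mRNA vaccine 194/512 = 37.9%, the adjuvanted vaccine 207/855 = 24.2% → the mRNA vaccine
Under-40: the mRNA vaccine 163/226 = 72.1%, the adjuvanted vaccine 84/134 = 62.7% → the mRNA vaccine
Overall: the mRNA vaccine 642/2829 = 22.7%, the adjuvanted vaccine 460/4615 = 10.0% → the mRNA vaccine
The mRNA vaccine wins overall and in every age group — no reversal.

No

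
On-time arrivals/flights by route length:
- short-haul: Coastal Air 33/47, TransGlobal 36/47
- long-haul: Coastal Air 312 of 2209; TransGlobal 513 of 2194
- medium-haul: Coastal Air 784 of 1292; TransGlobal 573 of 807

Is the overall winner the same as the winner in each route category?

Yes

Short-haul: Coastal Air 33/47 = 70.2%, TransGlobal 36/47 = 76.6% → TransGlobal
Long-haul: Coastal Air 312/2209 = 14.1%, TransGlobal 513/2194 = 23.4% → TransGlobal
Medium-haul: Coastal Air 784/1292 = 60.7%, TransGlobal 573/807 = 71.0% → TransGlobal
Overall: Coastal Air 1129/3548 = 31.8%, TransGlobal 1122/3048 = 36.8% → TransGlobal
TransGlobal wins overall and in every route group — no reversal.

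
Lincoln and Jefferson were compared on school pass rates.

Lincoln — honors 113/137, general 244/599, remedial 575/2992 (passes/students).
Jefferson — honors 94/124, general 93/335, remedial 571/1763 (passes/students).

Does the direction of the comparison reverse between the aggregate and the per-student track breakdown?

Honors: Lincoln 113/137 = 82.5%, Jefferson 94/124 = 75.8% → Lincoln
General: Lincoln 244/599 = 40.7%, Jefferson 93/335 = 27.8% → Lincoln
Remedial: Lincoln 575/2992 = 19.2%, Jefferson 571/1763 = 32.4% → Jefferson
Overall: Lincoln 932/3728 = 25.0%, Jefferson 758/2222 = 34.1% → Jefferson
Neither sweeps: Lincoln wins 2 of 3 groups, Jefferson wins 1. Jefferson wins overall but not every group — no Simpson reversal.

No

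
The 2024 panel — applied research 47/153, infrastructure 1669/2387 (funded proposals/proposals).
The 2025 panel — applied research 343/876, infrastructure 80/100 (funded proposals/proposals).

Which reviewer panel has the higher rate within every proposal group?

Applied research: the 2024 panel 47/153 = 30.7%, the 2025 panel 343/876 = 39.2% → the 2025 panel
Infrastructure: the 2024 panel 1669/2387 = 69.9%, the 2025 panel 80/100 = 80.0% → the 2025 panel
The 2025 panel has the higher rate in both groups.

the 2025 panel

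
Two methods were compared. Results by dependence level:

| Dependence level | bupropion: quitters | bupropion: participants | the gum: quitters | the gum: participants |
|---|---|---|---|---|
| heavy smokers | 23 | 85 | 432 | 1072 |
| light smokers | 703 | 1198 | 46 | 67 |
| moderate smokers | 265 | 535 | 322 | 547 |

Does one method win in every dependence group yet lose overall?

Heavy smokers: bupropion 23/85 = 27.1%, the gum 432/1072 = 40.3% → the gum
Light smokers: bupropion 703/1198 = 58.7%, the gum 46/67 = 68.7% → the gum
Moderate smokers: bupropion 265/535 = 49.5%, the gum 322/547 = 58.9% → the gum
Overall: bupropion 991/1818 = 54.5%, the gum 800/1686 = 47.4% → bupropion
The gum wins each dependence group but bupropion wins overall — the comparison reverses. The gum's participants skew toward heavy smokers, which has a lower base rate.

Yes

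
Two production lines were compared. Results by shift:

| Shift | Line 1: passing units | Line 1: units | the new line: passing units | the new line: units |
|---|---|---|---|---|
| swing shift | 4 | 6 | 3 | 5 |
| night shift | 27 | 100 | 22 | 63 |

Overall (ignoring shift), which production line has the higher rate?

Swing shift: Line 1 4/6 = 66.7%, the new line 3/5 = 60.0% → Line 1
Night shift: Line 1 27/100 = 27.0%, the new line 22/63 = 34.9% → the new line
Overall: Line 1 31/106 = 29.2%, the new line 25/68 = 36.8% → the new line
(Neither sweeps every shift group, but the new line has the higher pooled rate.)

the new line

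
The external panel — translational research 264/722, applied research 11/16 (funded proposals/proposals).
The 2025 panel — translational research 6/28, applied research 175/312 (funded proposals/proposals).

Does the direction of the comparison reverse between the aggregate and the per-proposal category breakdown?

Yes

Translational research: the external panel 264/722 = 36.6%, the 2025 panel 6/28 = 21.4% → the external panel
Applied research: the external panel 11/16 = 68.8%, the 2025 panel 175/312 = 56.1% → the external panel
Overall: the external panel 275/738 = 37.3%, the 2025 panel 181/340 = 53.2% → the 2025 panel
The external panel wins each proposal group but the 2025 panel wins overall — the comparison reverses. The external panel's proposals skew toward translational research, which has a lower base rate.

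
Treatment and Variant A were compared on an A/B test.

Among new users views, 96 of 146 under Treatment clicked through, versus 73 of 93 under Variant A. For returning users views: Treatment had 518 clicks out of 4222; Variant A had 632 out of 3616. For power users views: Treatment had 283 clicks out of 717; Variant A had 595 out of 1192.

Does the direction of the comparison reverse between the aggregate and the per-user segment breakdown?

New users: Treatment 96/146 = 65.8%, Variant A 73/93 = 78.5% → Variant A
Returning users: Treatment 518/4222 = 12.3%, Variant A 632/3616 = 17.5% → Variant A
Power users: Treatment 283/717 = 39.5%, Variant A 595/1192 = 49.9% → Variant A
Overall: Treatment 897/5085 = 17.6%, Variant A 1300/4901 = 26.5% → Variant A
Variant A wins overall and in every user group — no reversal.

No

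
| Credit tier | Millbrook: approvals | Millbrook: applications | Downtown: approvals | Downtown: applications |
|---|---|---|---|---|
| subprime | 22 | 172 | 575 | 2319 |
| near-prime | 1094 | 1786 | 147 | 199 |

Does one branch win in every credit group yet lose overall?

Yes

Subprime: Millbrook 22/172 = 12.8%, Downtown 575/2319 = 24.8% → Downtown
Near-prime: Millbrook 1094/1786 = 61.3%, Downtown 147/199 = 73.9% → Downtown
Overall: Millbrook 1116/1958 = 57.0%, Downtown 722/2518 = 28.7% → Millbrook
Downtown wins each credit group but Millbrook wins overall — the comparison reverses. Downtown's applications skew toward subprime, which has a lower base rate.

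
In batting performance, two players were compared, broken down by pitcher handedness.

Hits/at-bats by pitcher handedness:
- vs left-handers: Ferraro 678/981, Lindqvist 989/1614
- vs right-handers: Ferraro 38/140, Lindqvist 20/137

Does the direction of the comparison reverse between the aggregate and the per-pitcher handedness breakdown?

Vs left-handers: Ferraro 678/981 = 69.1%, Lindqvist 989/1614 = 61.3% → Ferraro
Vs right-handers: Ferraro 38/140 = 27.1%, Lindqvist 20/137 = 14.6% → Ferraro
Overall: Ferraro 716/1121 = 63.9%, Lindqvist 1009/1751 = 57.6% → Ferraro
Ferraro wins overall and in every pitcher group — no reversal.

No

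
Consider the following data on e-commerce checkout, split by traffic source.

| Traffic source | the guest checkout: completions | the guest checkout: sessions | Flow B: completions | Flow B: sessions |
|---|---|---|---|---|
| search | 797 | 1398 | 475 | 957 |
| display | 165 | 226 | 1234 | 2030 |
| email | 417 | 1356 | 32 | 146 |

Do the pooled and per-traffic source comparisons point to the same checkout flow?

Search: the guest checkout 797/1398 = 57.0%, Flow B 475/957 = 49.6% → the guest checkout
Display: the guest checkout 165/226 = 73.0%, Flow B 1234/2030 = 60.8% → the guest checkout
Email: the guest checkout 417/1356 = 30.8%, Flow B 32/146 = 21.9% → the guest checkout
Overall: the guest checkout 1379/2980 = 46.3%, Flow B 1741/3133 = 55.6% → Flow B
The guest checkout wins each traffic group but Flow B wins overall — the comparison reverses. The guest checkout's sessions skew toward email, which has a lower base rate.

No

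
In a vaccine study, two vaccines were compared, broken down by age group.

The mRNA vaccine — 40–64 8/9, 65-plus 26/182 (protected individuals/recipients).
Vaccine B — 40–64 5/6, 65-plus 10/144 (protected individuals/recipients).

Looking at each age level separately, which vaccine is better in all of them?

40–64: the mRNA vaccine 8/9 = 88.9%, Vaccine B 5/6 = 83.3% → the mRNA vaccine
65-plus: the mRNA vaccine 26/182 = 14.3%, Vaccine B 10/144 = 6.9% → the mRNA vaccine
The mRNA vaccine has the higher rate in both groups.

the mRNA vaccine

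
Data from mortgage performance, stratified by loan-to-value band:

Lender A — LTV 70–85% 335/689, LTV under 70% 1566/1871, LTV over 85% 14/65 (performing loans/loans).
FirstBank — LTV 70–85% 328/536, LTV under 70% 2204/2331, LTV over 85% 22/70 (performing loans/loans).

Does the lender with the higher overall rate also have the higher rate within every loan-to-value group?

LTV 70–85%: Lender A 335/689 = 48.6%, FirstBank 328/536 = 61.2% → FirstBank
LTV under 70%: Lender A 1566/1871 = 83.7%, FirstBank 2204/2331 = 94.6% → FirstBank
LTV over 85%: Lender A 14/65 = 21.5%, FirstBank 22/70 = 31.4% → FirstBank
Overall: Lender A 1915/2625 = 73.0%, FirstBank 2554/2937 = 87.0% → FirstBank
FirstBank wins overall and in every loan-to-value group — no reversal.

Yes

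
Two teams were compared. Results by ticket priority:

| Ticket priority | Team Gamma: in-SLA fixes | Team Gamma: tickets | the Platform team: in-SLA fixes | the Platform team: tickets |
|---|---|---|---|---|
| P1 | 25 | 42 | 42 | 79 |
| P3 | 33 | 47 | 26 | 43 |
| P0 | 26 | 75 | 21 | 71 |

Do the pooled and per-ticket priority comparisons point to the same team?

Yes

P1: Team Gamma 25/42 = 59.5%, the Platform team 42/79 = 53.2% → Team Gamma
P3: Team Gamma 33/47 = 70.2%, the Platform team 26/43 = 60.5% → Team Gamma
P0: Team Gamma 26/75 = 34.7%, the Platform team 21/71 = 29.6% → Team Gamma
Overall: Team Gamma 84/164 = 51.2%, the Platform team 89/193 = 46.1% → Team Gamma
Team Gamma wins overall and in every ticket group — no reversal.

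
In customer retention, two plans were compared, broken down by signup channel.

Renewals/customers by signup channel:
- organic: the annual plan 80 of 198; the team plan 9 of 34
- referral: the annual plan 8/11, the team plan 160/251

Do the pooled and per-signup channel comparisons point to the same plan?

Organic: the annual plan 80/198 = 40.4%, the team plan 9/34 = 26.5% → the annual plan
Referral: the annual plan 8/11 = 72.7%, the team plan 160/251 = 63.7% → the annual plan
Overall: the annual plan 88/209 = 42.1%, the team plan 169/285 = 59.3% → the team plan
The annual plan wins each signup group but the team plan wins overall — the comparison reverses. The annual plan's customers skew toward organic, which has a lower base rate.

No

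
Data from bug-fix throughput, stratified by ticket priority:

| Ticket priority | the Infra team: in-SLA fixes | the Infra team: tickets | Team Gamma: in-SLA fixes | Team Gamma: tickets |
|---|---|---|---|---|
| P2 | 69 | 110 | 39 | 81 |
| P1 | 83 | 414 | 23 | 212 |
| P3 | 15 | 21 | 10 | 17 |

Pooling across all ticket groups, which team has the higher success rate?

P2: the Infra team 69/110 = 62.7%, Team Gamma 39/81 = 48.1% → the Infra team
P1: the Infra team 83/414 = 20.0%, Team Gamma 23/212 = 10.8% → the Infra team
P3: the Infra team 15/21 = 71.4%, Team Gamma 10/17 = 58.8% → the Infra team
Overall: the Infra team 167/545 = 30.6%, Team Gamma 72/310 = 23.2% → the Infra team

the Infra team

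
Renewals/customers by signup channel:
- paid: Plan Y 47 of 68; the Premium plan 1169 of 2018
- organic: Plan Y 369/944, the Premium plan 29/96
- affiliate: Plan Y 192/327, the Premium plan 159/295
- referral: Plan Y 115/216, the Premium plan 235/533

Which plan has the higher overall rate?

Paid: Plan Y 47/68 = 69.1%, the Premium plan 1169/2018 = 57.9% → Plan Y
Organic: Plan Y 369/944 = 39.1%, the Premium plan 29/96 = 30.2% → Plan Y
Affiliate: Plan Y 192/327 = 58.7%, the Premium plan 159/295 = 53.9% → Plan Y
Referral: Plan Y 115/216 = 53.2%, the Premium plan 235/533 = 44.1% → Plan Y
Overall: Plan Y 723/1555 = 46.5%, the Premium plan 1592/2942 = 54.1% → the Premium plan
(Plan Y wins every signup group but the Premium plan wins overall — Plan Y's customers skew toward the low-rate organic group.)

the Premium plan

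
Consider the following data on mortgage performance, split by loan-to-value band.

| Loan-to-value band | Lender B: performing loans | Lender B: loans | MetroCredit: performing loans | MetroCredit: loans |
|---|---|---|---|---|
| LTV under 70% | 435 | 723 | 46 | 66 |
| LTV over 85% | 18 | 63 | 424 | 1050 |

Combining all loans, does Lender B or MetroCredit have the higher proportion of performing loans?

Lender B

LTV under 70%: Lender B 435/723 = 60.2%, MetroCredit 46/66 = 69.7% → MetroCredit
LTV over 85%: Lender B 18/63 = 28.6%, MetroCredit 424/1050 = 40.4% → MetroCredit
Overall: Lender B 453/786 = 57.6%, MetroCredit 470/1116 = 42.1% → Lender B
(MetroCredit wins every loan-to-value group but Lender B wins overall — MetroCredit's loans skew toward the low-rate LTV over 85% group.)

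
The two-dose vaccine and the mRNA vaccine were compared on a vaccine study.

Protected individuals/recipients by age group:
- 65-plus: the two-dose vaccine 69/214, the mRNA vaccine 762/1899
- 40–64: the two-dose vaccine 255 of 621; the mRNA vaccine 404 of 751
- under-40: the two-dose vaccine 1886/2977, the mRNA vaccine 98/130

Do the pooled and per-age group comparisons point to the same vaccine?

65-plus: the two-dose vaccine 69/214 = 32.2%, the mRNA vaccine 762/1899 = 40.1% → the mRNA vaccine
40–64: the two-dose vaccine 255/621 = 41.1%, the mRNA vaccine 404/751 = 53.8% → the mRNA vaccine
Under-40: the two-dose vaccine 1886/2977 = 63.4%, the mRNA vaccine 98/130 = 75.4% → the mRNA vaccine
Overall: the two-dose vaccine 2210/3812 = 58.0%, the mRNA vaccine 1264/2780 = 45.5% → the two-dose vaccine
The mRNA vaccine wins each age group but the two-dose vaccine wins overall — the comparison reverses. The mRNA vaccine's recipients skew toward 65-plus, which has a lower base rate.

No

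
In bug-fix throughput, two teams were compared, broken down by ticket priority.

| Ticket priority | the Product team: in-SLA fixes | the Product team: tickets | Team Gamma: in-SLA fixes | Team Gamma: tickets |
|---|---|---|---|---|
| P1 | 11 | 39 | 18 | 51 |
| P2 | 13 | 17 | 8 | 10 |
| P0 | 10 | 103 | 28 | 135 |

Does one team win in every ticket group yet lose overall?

No

P1: the Product team 11/39 = 28.2%, Team Gamma 18/51 = 35.3% → Team Gamma
P2: the Product team 13/17 = 76.5%, Team Gamma 8/10 = 80.0% → Team Gamma
P0: the Product team 10/103 = 9.7%, Team Gamma 28/135 = 20.7% → Team Gamma
Overall: the Product team 34/159 = 21.4%, Team Gamma 54/196 = 27.6% → Team Gamma
Team Gamma wins overall and in every ticket group — no reversal.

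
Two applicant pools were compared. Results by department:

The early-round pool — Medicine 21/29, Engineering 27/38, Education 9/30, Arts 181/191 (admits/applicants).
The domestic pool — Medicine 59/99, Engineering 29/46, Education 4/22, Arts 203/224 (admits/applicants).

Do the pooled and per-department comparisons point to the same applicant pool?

Yes

Medicine: the early-round pool 21/29 = 72.4%, the domestic pool 59/99 = 59.6% → the early-round pool
Engineering: the early-round pool 27/38 = 71.1%, the domestic pool 29/46 = 63.0% → the early-round pool
Education: the early-round pool 9/30 = 30.0%, the domestic pool 4/22 = 18.2% → the early-round pool
Arts: the early-round pool 181/191 = 94.8%, the domestic pool 203/224 = 90.6% → the early-round pool
Overall: the early-round pool 238/288 = 82.6%, the domestic pool 295/391 = 75.4% → the early-round pool
The early-round pool wins overall and in every department group — no reversal.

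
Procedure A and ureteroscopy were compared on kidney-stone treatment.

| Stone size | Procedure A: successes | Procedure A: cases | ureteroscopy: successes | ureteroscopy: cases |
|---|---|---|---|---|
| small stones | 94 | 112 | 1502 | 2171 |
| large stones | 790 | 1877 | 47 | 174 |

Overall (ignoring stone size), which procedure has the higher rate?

ureteroscopy

Small stones: Procedure A 94/112 = 83.9%, ureteroscopy 1502/2171 = 69.2% → Procedure A
Large stones: Procedure A 790/1877 = 42.1%, ureteroscopy 47/174 = 27.0% → Procedure A
Overall: Procedure A 884/1989 = 44.4%, ureteroscopy 1549/2345 = 66.1% → ureteroscopy
(Procedure A wins every stone group but ureteroscopy wins overall — Procedure A's cases skew toward the low-rate large stones group.)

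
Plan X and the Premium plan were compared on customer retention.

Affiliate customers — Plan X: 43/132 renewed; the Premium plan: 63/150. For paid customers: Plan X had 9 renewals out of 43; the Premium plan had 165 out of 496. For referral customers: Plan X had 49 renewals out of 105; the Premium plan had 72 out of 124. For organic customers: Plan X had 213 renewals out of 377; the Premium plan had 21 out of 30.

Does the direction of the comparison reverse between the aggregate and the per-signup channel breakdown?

Affiliate: Plan X 43/132 = 32.6%, the Premium plan 63/150 = 42.0% → the Premium plan
Paid: Plan X 9/43 = 20.9%, the Premium plan 165/496 = 33.3% → the Premium plan
Referral: Plan X 49/105 = 46.7%, the Premium plan 72/124 = 58.1% → the Premium plan
Organic: Plan X 213/377 = 56.5%, the Premium plan 21/30 = 70.0% → the Premium plan
Overall: Plan X 314/657 = 47.8%, the Premium plan 321/800 = 40.1% → Plan X
The Premium plan wins each signup group but Plan X wins overall — the comparison reverses. The Premium plan's customers skew toward paid, which has a lower base rate.

Yes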